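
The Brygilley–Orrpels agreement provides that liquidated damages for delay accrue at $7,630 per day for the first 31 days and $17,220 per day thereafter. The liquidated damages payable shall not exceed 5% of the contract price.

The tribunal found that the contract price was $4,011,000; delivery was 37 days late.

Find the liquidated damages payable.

First 31 days: 31 × $7,630 = $236,530
Remaining days: (37 − 31) × $17,220 = $103,320
Accrued per-day damages: $236,530 + $103,320 = $339,850
Cap: 5% of $4,011,000 = $200,550
Cap at $200,550: $339,850 exceeds the cap → $200,550

$200,550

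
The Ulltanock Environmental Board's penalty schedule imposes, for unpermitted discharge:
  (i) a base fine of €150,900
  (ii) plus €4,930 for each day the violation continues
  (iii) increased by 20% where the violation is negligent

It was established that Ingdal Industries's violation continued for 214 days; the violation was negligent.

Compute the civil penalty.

€1,447,104

Per-day component: 214 × €4,930 = €1,055,020
Base plus per-day: €150,900 + €1,055,020 = €1,205,920
Enhancement: 20% of €1,205,920 = €241,184
Enhanced fine: €1,205,920 + €241,184 = €1,447,104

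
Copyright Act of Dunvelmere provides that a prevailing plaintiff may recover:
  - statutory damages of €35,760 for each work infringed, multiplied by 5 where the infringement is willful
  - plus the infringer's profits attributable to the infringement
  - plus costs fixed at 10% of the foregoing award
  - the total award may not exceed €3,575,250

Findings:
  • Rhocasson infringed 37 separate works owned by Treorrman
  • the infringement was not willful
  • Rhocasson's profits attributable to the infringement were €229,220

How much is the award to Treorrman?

Statutory damages: 37 × €35,760 = €1,323,120
Infringement not willful: no ×5 enhancement.
Combined award: €1,323,120 + €229,220 = €1,552,340
Costs: 10% of €1,552,340 = €155,234
Award plus costs: €1,552,340 + €155,234 = €1,707,574
Cap at €3,575,250: €1,707,574 is within the cap, no reduction.

€1,707,574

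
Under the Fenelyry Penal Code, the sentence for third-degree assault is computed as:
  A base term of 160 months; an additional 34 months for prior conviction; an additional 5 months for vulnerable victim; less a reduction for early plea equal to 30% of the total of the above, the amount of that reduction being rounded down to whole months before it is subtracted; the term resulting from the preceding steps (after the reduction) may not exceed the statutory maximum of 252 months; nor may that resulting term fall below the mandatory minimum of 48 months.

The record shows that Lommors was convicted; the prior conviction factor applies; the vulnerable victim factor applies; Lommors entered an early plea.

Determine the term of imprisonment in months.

Prior conviction enhancement: +34 months
Vulnerable victim enhancement: +5 months
Adjusted term: 160 months + 34 months + 5 months = 199 months
Early plea reduction: 30% of 199 months = 59 months (rounded down)
After reduction: 199 − 59 = 140 months
Cap at 252 months: 140 months is within the cap, no reduction.
Minimum 48 months: 140 months meets the minimum, no increase.

140 months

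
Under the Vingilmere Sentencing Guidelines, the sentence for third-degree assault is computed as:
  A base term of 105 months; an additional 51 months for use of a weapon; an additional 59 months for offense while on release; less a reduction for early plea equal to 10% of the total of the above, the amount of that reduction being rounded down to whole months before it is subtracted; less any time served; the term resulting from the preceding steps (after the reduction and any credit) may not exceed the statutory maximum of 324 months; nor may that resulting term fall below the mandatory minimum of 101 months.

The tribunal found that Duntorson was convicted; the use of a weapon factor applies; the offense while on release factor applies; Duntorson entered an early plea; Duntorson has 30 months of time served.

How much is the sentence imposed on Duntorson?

164 months

Use of a weapon enhancement: +51 months
Offense while on release enhancement: +59 months
Adjusted term: 105 months + 51 months + 59 months = 215 months
Early plea reduction: 10% of 215 months = 21 months (rounded down)
After reduction: 215 − 21 = 194 months
Less time served: 194 months − 30 months = 164 months
Cap at 324 months: 164 months is within the cap, no reduction.
Minimum 101 months: 164 months meets the minimum, no increase.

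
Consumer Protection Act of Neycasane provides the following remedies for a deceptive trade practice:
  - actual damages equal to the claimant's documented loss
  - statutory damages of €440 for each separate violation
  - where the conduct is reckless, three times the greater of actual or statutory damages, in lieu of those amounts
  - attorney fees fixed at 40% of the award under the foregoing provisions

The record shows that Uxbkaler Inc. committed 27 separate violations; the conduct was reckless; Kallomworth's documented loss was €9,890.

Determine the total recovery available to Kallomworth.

Statutory damages: 27 × €440 = €11,880
Greater of actual damages (€9,890) or statutory damages (€11,880): €11,880
Trebled: 3 × €11,880 = €35,640
Attorney fees: 40% of €35,640 = €14,256
Total recovery: €35,640 + €14,256 = €49,896

€49,896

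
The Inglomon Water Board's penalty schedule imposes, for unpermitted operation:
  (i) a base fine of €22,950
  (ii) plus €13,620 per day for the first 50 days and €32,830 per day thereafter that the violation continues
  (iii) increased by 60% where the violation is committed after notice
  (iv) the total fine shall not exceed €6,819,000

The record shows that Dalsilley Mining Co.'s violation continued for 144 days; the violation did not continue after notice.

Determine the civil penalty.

First 50 days: 50 × €13,620 = €681,000
Remaining days: (144 − 50) × €32,830 = €3,086,020
Per-day component: €681,000 + €3,086,020 = €3,767,020
Base plus per-day: €22,950 + €3,767,020 = €3,789,970
The violation did not continue after notice: no 60% increase.
Cap at €6,819,000: €3,789,970 is within the cap, no reduction.

€3,789,970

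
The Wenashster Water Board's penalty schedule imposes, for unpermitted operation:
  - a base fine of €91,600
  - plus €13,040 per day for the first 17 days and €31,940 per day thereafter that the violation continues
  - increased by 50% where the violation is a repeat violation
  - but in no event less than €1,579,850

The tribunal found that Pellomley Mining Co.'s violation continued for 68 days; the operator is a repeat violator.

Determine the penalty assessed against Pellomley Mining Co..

€2,913,330

First 17 days: 17 × €13,040 = €221,680
Remaining days: (68 − 17) × €31,940 = €1,628,940
Per-day component: €221,680 + €1,628,940 = €1,850,620
Base plus per-day: €91,600 + €1,850,620 = €1,942,220
Enhancement: 50% of €1,942,220 = €971,110
Enhanced fine: €1,942,220 + €971,110 = €2,913,330
Minimum €1,579,850: €2,913,330 meets the minimum, no increase.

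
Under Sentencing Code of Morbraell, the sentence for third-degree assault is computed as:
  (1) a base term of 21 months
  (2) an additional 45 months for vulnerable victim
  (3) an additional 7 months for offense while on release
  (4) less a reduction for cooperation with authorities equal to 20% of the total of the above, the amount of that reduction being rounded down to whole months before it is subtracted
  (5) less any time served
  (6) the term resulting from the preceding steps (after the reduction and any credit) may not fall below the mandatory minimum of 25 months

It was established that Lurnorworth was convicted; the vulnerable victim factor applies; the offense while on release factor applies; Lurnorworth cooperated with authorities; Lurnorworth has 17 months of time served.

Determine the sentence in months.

Sentence: 42 months

Vulnerable victim enhancement: +45 months
Offense while on release enhancement: +7 months
Adjusted term: 21 months + 45 months + 7 months = 73 months
Cooperation with authorities reduction: 20% of 73 months = 14 months (rounded down)
After reduction: 73 − 14 = 59 months
Less time served: 59 months − 17 months = 42 months
Minimum 25 months: 42 months meets the minimum, no increase.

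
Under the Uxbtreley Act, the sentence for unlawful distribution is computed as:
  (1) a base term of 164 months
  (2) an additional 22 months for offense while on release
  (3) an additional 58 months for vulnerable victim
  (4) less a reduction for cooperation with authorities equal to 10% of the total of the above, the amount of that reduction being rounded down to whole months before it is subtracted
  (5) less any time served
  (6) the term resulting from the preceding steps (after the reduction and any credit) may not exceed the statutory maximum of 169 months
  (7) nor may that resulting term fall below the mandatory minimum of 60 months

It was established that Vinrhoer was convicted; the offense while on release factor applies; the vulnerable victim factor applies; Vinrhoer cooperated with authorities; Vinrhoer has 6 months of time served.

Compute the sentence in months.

169 months

Offense while on release enhancement: +22 months
Vulnerable victim enhancement: +58 months
Adjusted term: 164 months + 22 months + 58 months = 244 months
Cooperation with authorities reduction: 10% of 244 months = 24 months (rounded down)
After reduction: 244 − 24 = 220 months
Less time served: 220 months − 6 months = 214 months
Cap at 169 months: 214 months exceeds the cap → 169 months
Minimum 60 months: 169 months meets the minimum, no increase.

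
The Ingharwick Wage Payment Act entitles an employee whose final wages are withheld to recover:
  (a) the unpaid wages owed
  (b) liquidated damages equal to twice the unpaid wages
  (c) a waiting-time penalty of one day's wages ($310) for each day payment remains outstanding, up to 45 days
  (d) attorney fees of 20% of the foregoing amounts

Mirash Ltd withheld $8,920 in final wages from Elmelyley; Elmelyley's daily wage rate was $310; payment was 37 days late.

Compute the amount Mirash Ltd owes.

Doubled: 2 × $8,920 = $17,840
Penalty days: min(37, 45) = 37
Waiting-time penalty: 37 × $310 = $11,470
Subtotal: $8,920 + $17,840 + $11,470 = $38,230
Attorney fees: 20% of $38,230 = $7,646
Total award: $38,230 + $7,646 = $45,876

$45,876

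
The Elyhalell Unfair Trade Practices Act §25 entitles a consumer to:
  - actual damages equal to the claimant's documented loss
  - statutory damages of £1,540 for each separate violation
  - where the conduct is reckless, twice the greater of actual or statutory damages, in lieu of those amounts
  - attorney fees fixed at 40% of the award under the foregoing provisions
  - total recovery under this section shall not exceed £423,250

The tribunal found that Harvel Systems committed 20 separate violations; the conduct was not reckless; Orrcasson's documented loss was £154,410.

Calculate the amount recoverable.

Statutory damages: 20 × £1,540 = £30,800
Conduct not reckless: the in-lieu enhancement does not apply.
Actual plus statutory damages: £154,410 + £30,800 = £185,210
Attorney fees: 40% of £185,210 = £74,084
Total before cap: £185,210 + £74,084 = £259,294
Cap at £423,250: £259,294 is within the cap, no reduction.

£259,294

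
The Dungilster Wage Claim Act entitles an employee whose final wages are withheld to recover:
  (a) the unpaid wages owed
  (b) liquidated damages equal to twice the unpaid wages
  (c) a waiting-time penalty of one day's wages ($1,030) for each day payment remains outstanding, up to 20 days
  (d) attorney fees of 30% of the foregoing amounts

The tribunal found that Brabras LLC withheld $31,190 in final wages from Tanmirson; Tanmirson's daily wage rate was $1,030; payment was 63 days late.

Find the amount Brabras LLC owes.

$148,421

Doubled: 2 × $31,190 = $62,380
Penalty days: min(63, 20) = 20
Waiting-time penalty: 20 × $1,030 = $20,600
Subtotal: $31,190 + $62,380 + $20,600 = $114,170
Attorney fees: 30% of $114,170 = $34,251
Total award: $114,170 + $34,251 = $148,421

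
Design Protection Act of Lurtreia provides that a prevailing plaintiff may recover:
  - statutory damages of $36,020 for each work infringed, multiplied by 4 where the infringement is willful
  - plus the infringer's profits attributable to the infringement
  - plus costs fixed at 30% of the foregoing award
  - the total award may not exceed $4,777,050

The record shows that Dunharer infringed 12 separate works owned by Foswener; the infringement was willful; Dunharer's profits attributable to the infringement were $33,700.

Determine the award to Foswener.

Award: $2,291,458

Statutory damages: 12 × $36,020 = $432,240
Multiplied by 4: 4 × $432,240 = $1,728,960
Combined award: $1,728,960 + $33,700 = $1,762,660
Costs: 30% of $1,762,660 = $528,798
Award plus costs: $1,762,660 + $528,798 = $2,291,458
Cap at $4,777,050: $2,291,458 is within the cap, no reduction.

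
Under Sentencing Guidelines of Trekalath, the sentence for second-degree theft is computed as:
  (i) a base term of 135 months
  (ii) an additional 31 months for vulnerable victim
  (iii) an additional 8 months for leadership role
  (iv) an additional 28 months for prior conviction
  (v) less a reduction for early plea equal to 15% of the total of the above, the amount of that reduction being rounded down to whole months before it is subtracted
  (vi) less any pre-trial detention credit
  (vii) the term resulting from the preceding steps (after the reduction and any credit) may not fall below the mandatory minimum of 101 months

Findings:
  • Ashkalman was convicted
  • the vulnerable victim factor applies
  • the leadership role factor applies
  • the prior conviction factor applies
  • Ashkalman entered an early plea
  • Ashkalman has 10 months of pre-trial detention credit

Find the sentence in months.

Vulnerable victim enhancement: +31 months
Leadership role enhancement: +8 months
Prior conviction enhancement: +28 months
Adjusted term: 135 months + 31 months + 8 months + 28 months = 202 months
Early plea reduction: 15% of 202 months = 30 months (rounded down)
After reduction: 202 − 30 = 172 months
Less pre-trial detention credit: 172 months − 10 months = 162 months
Minimum 101 months: 162 months meets the minimum, no increase.

162 months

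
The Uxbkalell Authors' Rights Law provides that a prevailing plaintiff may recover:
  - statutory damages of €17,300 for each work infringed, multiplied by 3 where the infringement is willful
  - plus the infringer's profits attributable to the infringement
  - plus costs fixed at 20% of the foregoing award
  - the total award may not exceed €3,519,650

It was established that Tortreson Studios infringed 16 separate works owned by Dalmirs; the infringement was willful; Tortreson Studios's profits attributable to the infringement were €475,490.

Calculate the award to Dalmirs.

Statutory damages: 16 × €17,300 = €276,800
Trebled: 3 × €276,800 = €830,400
Combined award: €830,400 + €475,490 = €1,305,890
Costs: 20% of €1,305,890 = €261,178
Award plus costs: €1,305,890 + €261,178 = €1,567,068
Cap at €3,519,650: €1,567,068 is within the cap, no reduction.

€1,567,068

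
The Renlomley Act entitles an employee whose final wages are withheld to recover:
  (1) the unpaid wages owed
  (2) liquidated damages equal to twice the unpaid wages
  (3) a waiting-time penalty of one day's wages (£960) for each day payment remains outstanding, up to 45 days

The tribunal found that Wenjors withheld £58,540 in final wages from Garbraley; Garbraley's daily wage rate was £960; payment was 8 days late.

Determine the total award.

£183,300

Doubled: 2 × £58,540 = £117,080
Penalty days: min(8, 45) = 8
Waiting-time penalty: 8 × £960 = £7,680
Total award: £58,540 + £117,080 + £7,680 = £183,300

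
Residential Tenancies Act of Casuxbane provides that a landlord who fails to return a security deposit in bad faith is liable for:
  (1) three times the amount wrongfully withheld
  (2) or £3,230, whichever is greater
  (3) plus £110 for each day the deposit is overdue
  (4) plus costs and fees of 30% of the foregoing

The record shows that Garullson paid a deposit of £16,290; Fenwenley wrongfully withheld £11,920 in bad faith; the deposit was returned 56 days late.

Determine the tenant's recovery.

£54,496

Trebled: 3 × £11,920 = £35,760
Minimum £3,230: £35,760 meets the minimum, no increase.
Late-return penalty: 56 × £110 = £6,160
Damages plus late penalty: £35,760 + £6,160 = £41,920
Costs and fees: 30% of £41,920 = £12,576
Total recovery: £41,920 + £12,576 = £54,496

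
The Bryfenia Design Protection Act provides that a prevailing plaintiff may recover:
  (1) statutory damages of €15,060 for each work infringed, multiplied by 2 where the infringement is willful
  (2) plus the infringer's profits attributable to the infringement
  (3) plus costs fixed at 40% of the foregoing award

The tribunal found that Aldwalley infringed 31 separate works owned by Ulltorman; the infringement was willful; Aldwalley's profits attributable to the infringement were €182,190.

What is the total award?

Statutory damages: 31 × €15,060 = €466,860
Doubled: 2 × €466,860 = €933,720
Combined award: €933,720 + €182,190 = €1,115,910
Costs: 40% of €1,115,910 = €446,364
Award plus costs: €1,115,910 + €446,364 = €1,562,274

€1,562,274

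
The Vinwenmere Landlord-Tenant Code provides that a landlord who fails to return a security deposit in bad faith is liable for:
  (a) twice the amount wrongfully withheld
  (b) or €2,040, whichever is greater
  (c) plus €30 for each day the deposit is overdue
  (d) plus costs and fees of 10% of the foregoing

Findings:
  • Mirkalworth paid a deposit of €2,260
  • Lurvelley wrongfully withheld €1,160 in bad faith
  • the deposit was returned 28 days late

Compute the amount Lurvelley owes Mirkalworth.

€3,476

Doubled: 2 × €1,160 = €2,320
Minimum €2,040: €2,320 meets the minimum, no increase.
Late-return penalty: 28 × €30 = €840
Damages plus late penalty: €2,320 + €840 = €3,160
Costs and fees: 10% of €3,160 = €316
Total recovery: €3,160 + €316 = €3,476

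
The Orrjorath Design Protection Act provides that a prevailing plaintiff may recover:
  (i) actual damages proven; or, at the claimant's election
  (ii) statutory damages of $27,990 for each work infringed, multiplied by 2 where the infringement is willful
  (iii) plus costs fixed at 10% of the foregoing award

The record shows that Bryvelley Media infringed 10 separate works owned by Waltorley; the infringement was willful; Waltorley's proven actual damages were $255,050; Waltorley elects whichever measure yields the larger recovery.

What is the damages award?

$615,780

Statutory damages: 10 × $27,990 = $279,900
Doubled: 2 × $279,900 = $559,800
Greater of actual damages ($255,050) or enhanced statutory damages ($559,800): $559,800
Costs: 10% of $559,800 = $55,980
Award plus costs: $559,800 + $55,980 = $615,780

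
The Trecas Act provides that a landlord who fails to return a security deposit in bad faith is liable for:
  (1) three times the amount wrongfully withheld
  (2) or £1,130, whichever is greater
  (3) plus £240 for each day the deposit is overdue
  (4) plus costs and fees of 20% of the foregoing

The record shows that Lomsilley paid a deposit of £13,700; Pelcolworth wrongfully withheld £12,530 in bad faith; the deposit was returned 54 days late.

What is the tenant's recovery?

£60,660

Trebled: 3 × £12,530 = £37,590
Minimum £1,130: £37,590 meets the minimum, no increase.
Late-return penalty: 54 × £240 = £12,960
Damages plus late penalty: £37,590 + £12,960 = £50,550
Costs and fees: 20% of £50,550 = £10,110
Total recovery: £50,550 + £10,110 = £60,660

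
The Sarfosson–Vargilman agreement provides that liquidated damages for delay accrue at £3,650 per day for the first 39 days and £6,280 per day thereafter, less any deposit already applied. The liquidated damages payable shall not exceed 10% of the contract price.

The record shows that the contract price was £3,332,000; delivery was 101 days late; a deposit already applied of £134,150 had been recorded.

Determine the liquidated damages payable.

First 39 days: 39 × £3,650 = £142,350
Remaining days: (101 − 39) × £6,280 = £389,360
Accrued per-day damages: £142,350 + £389,360 = £531,710
Less deposit already applied: £531,710 − £134,150 = £397,560
Cap: 10% of £3,332,000 = £333,200
Cap at £333,200: £397,560 exceeds the cap → £333,200

£333,200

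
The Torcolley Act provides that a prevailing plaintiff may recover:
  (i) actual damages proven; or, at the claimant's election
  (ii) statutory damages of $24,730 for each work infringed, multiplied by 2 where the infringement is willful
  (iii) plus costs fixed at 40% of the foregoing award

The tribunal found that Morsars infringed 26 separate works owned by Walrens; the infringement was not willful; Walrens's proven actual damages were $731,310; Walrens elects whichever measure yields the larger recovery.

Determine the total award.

Statutory damages: 26 × $24,730 = $642,980
Infringement not willful: no ×2 enhancement.
Greater of actual damages ($731,310) or statutory damages ($642,980): $731,310
Costs: 40% of $731,310 = $292,524
Award plus costs: $731,310 + $292,524 = $1,023,834

Award: $1,023,834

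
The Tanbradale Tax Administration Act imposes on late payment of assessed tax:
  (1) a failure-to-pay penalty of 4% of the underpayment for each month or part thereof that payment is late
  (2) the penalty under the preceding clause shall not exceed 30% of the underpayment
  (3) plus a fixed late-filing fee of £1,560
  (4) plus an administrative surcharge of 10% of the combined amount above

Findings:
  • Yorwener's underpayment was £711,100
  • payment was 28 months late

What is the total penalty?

Accrued rate: 4% × 28 = 112%, capped at 30% → 30%
Failure-to-pay penalty: 30% of £711,100 = £213,330
Penalty before surcharge: £213,330 + £1,560 = £214,890
Administrative surcharge: 10% of £214,890 = £21,489
Total penalty: £214,890 + £21,489 = £236,379

£236,379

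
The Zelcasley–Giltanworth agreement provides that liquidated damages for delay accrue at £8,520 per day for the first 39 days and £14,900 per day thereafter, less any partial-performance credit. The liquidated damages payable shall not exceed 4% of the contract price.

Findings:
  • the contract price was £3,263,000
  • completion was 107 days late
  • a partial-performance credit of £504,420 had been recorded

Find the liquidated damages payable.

First 39 days: 39 × £8,520 = £332,280
Remaining days: (107 − 39) × £14,900 = £1,013,200
Accrued per-day damages: £332,280 + £1,013,200 = £1,345,480
Less partial-performance credit: £1,345,480 − £504,420 = £841,060
Cap: 4% of £3,263,000 = £130,520
Cap at £130,520: £841,060 exceeds the cap → £130,520

£130,520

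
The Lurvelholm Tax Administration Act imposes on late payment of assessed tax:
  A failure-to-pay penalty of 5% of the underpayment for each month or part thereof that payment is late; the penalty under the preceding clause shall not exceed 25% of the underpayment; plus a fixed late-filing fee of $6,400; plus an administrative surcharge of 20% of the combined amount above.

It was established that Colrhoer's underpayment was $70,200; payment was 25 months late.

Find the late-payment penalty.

$28,740

Accrued rate: 5% × 25 = 125%, capped at 25% → 25%
Failure-to-pay penalty: 25% of $70,200 = $17,550
Penalty before surcharge: $17,550 + $6,400 = $23,950
Administrative surcharge: 20% of $23,950 = $4,790
Total penalty: $23,950 + $4,790 = $28,740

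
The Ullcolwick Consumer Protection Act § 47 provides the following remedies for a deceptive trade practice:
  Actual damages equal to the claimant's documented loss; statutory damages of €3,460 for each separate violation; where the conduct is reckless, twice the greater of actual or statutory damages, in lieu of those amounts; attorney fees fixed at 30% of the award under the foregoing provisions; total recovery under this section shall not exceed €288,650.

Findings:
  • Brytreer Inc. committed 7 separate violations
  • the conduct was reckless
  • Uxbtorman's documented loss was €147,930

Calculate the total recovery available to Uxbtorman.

Statutory damages: 7 × €3,460 = €24,220
Greater of actual damages (€147,930) or statutory damages (€24,220): €147,930
Doubled: 2 × €147,930 = €295,860
Attorney fees: 30% of €295,860 = €88,758
Total before cap: €295,860 + €88,758 = €384,618
Cap at €288,650: €384,618 exceeds the cap → €288,650

Total recovery: €288,650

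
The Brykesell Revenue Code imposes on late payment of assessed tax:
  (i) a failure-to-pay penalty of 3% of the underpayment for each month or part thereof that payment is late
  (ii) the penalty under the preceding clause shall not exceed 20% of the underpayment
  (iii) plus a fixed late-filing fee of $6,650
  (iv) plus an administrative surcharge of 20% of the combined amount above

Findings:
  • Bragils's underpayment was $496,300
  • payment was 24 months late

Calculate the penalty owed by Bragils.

Accrued rate: 3% × 24 = 72%, capped at 20% → 20%
Failure-to-pay penalty: 20% of $496,300 = $99,260
Penalty before surcharge: $99,260 + $6,650 = $105,910
Administrative surcharge: 20% of $105,910 = $21,182
Total penalty: $105,910 + $21,182 = $127,092

Penalty: $127,092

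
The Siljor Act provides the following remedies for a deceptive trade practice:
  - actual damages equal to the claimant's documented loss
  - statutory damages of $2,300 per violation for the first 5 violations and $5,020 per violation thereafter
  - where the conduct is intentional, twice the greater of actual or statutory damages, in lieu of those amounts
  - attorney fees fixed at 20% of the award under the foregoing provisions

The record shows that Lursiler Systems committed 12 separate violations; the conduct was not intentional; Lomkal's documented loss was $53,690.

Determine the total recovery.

$120,396

First 5 violations: 5 × $2,300 = $11,500
Remaining violations: (12 − 5) × $5,020 = $35,140
Statutory damages: $11,500 + $35,140 = $46,640
Conduct not intentional: the in-lieu enhancement does not apply.
Actual plus statutory damages: $53,690 + $46,640 = $100,330
Attorney fees: 20% of $100,330 = $20,066
Total recovery: $100,330 + $20,066 = $120,396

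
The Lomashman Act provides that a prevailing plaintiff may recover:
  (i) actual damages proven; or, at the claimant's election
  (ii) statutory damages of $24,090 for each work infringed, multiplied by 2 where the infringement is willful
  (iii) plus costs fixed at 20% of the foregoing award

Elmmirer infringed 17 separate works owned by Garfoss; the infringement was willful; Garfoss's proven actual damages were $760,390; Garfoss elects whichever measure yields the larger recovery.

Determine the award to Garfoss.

Statutory damages: 17 × $24,090 = $409,530
Doubled: 2 × $409,530 = $819,060
Greater of actual damages ($760,390) or enhanced statutory damages ($819,060): $819,060
Costs: 20% of $819,060 = $163,812
Award plus costs: $819,060 + $163,812 = $982,872

$982,872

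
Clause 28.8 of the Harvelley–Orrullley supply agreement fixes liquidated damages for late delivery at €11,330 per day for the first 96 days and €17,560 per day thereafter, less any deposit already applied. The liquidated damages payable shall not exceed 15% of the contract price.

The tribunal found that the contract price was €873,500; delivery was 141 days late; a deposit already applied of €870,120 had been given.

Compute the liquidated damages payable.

€131,025

First 96 days: 96 × €11,330 = €1,087,680
Remaining days: (141 − 96) × €17,560 = €790,200
Accrued per-day damages: €1,087,680 + €790,200 = €1,877,880
Less deposit already applied: €1,877,880 − €870,120 = €1,007,760
Cap: 15% of €873,500 = €131,025
Cap at €131,025: €1,007,760 exceeds the cap → €131,025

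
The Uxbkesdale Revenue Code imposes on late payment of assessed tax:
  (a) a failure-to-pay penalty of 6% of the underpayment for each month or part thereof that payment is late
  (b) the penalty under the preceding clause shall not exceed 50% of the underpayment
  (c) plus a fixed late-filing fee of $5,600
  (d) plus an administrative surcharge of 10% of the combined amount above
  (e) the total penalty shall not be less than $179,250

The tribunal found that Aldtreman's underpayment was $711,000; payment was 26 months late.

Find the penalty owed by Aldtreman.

Accrued rate: 6% × 26 = 156%, capped at 50% → 50%
Failure-to-pay penalty: 50% of $711,000 = $355,500
Penalty before surcharge: $355,500 + $5,600 = $361,100
Administrative surcharge: 10% of $361,100 = $36,110
Total penalty: $361,100 + $36,110 = $397,210
Minimum $179,250: $397,210 meets the minimum, no increase.

$397,210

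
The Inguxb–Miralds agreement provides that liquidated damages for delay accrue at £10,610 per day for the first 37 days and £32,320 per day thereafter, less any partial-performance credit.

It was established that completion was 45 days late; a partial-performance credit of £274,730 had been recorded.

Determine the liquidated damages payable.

£376,400

First 37 days: 37 × £10,610 = £392,570
Remaining days: (45 − 37) × £32,320 = £258,560
Accrued per-day damages: £392,570 + £258,560 = £651,130
Less partial-performance credit: £651,130 − £274,730 = £376,400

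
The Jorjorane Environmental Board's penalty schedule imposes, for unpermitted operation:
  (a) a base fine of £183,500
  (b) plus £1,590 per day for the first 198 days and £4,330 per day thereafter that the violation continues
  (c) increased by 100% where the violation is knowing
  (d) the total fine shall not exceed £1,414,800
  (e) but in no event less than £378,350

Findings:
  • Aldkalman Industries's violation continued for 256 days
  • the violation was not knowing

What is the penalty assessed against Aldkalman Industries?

£749,460

First 198 days: 198 × £1,590 = £314,820
Remaining days: (256 − 198) × £4,330 = £251,140
Per-day component: £314,820 + £251,140 = £565,960
Base plus per-day: £183,500 + £565,960 = £749,460
The violation was not knowing: no 100% increase.
Cap at £1,414,800: £749,460 is within the cap, no reduction.
Minimum £378,350: £749,460 meets the minimum, no increase.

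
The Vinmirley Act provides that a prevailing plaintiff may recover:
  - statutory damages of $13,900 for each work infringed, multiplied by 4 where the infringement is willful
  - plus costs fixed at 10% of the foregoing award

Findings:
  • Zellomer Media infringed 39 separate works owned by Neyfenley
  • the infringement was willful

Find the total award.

$2,385,240

Statutory damages: 39 × $13,900 = $542,100
Multiplied by 4: 4 × $542,100 = $2,168,400
Costs: 10% of $2,168,400 = $216,840
Award plus costs: $2,168,400 + $216,840 = $2,385,240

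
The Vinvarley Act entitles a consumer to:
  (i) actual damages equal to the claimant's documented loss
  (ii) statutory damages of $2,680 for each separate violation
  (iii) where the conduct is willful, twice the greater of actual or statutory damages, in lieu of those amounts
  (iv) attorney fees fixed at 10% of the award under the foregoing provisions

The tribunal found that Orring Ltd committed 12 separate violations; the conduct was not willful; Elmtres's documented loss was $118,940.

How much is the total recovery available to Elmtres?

$166,210

Statutory damages: 12 × $2,680 = $32,160
Conduct not willful: the in-lieu enhancement does not apply.
Actual plus statutory damages: $118,940 + $32,160 = $151,100
Attorney fees: 10% of $151,100 = $15,110
Total recovery: $151,100 + $15,110 = $166,210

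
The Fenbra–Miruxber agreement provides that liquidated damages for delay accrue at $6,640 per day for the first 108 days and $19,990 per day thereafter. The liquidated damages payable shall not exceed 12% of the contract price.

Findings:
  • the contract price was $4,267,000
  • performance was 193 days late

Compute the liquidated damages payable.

First 108 days: 108 × $6,640 = $717,120
Remaining days: (193 − 108) × $19,990 = $1,699,150
Accrued per-day damages: $717,120 + $1,699,150 = $2,416,270
Cap: 12% of $4,267,000 = $512,040
Cap at $512,040: $2,416,270 exceeds the cap → $512,040

Liquidated damages: $512,040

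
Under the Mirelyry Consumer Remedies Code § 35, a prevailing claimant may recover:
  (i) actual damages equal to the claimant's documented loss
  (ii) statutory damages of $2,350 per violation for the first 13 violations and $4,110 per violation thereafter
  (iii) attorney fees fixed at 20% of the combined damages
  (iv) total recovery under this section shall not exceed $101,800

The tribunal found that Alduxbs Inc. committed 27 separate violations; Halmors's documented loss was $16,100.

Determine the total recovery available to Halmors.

$101,800

First 13 violations: 13 × $2,350 = $30,550
Remaining violations: (27 − 13) × $4,110 = $57,540
Statutory damages: $30,550 + $57,540 = $88,090
Combined damages: $16,100 + $88,090 = $104,190
Attorney fees: 20% of $104,190 = $20,838
Total before cap: $104,190 + $20,838 = $125,028
Cap at $101,800: $125,028 exceeds the cap → $101,800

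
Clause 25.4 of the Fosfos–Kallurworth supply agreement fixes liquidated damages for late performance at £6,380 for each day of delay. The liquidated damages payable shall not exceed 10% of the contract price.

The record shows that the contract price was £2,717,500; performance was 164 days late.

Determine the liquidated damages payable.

£271,750

Per-day damages: 164 × £6,380 = £1,046,320
Cap: 10% of £2,717,500 = £271,750
Cap at £271,750: £1,046,320 exceeds the cap → £271,750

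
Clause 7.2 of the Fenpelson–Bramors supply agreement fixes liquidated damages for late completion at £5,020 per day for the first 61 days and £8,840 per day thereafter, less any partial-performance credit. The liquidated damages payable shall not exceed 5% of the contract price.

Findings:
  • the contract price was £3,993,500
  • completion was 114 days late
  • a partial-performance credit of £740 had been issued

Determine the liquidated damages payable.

Liquidated damages: £199,675

First 61 days: 61 × £5,020 = £306,220
Remaining days: (114 − 61) × £8,840 = £468,520
Accrued per-day damages: £306,220 + £468,520 = £774,740
Less partial-performance credit: £774,740 − £740 = £774,000
Cap: 5% of £3,993,500 = £199,675
Cap at £199,675: £774,000 exceeds the cap → £199,675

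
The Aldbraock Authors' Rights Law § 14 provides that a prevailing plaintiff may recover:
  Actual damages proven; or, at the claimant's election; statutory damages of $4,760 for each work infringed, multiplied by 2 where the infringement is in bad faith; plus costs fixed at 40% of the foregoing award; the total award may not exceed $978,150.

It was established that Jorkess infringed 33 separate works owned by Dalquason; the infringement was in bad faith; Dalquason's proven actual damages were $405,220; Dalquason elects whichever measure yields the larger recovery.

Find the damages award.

$567,308

Statutory damages: 33 × $4,760 = $157,080
Doubled: 2 × $157,080 = $314,160
Greater of actual damages ($405,220) or enhanced statutory damages ($314,160): $405,220
Costs: 40% of $405,220 = $162,088
Award plus costs: $405,220 + $162,088 = $567,308
Cap at $978,150: $567,308 is within the cap, no reduction.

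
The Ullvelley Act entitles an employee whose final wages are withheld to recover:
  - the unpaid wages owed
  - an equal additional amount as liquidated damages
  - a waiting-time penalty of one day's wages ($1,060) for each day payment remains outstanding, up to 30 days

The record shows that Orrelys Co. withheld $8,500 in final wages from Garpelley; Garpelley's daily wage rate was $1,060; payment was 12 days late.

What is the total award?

Total award: $29,720

Liquidated damages (equal amount): $8,500
Penalty days: min(12, 30) = 12
Waiting-time penalty: 12 × $1,060 = $12,720
Total award: $8,500 + $8,500 + $12,720 = $29,720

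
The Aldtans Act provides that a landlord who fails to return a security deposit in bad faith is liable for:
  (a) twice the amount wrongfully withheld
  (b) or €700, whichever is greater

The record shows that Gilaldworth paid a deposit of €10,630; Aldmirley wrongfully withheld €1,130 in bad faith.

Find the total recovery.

€2,260

Doubled: 2 × €1,130 = €2,260
Minimum €700: €2,260 meets the minimum, no increase.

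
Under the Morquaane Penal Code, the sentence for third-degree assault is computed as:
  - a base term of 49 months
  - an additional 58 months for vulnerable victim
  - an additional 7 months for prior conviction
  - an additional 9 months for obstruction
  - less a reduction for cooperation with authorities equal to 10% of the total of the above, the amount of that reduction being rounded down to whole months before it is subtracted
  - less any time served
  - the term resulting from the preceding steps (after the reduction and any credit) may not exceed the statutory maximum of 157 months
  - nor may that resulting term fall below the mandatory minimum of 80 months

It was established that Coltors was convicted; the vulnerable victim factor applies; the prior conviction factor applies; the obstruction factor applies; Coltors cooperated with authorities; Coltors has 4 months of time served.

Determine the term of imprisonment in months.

107 months

Vulnerable victim enhancement: +58 months
Prior conviction enhancement: +7 months
Obstruction enhancement: +9 months
Adjusted term: 49 months + 58 months + 7 months + 9 months = 123 months
Cooperation with authorities reduction: 10% of 123 months = 12 months (rounded down)
After reduction: 123 − 12 = 111 months
Less time served: 111 months − 4 months = 107 months
Cap at 157 months: 107 months is within the cap, no reduction.
Minimum 80 months: 107 months meets the minimum, no increase.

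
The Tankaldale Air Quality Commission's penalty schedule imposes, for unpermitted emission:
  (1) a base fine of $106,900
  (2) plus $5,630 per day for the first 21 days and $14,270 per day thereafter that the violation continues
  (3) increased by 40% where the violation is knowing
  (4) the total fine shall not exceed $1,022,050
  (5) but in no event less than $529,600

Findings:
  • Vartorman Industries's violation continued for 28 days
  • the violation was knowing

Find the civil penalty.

$529,600

First 21 days: 21 × $5,630 = $118,230
Remaining days: (28 − 21) × $14,270 = $99,890
Per-day component: $118,230 + $99,890 = $218,120
Base plus per-day: $106,900 + $218,120 = $325,020
Enhancement: 40% of $325,020 = $130,008
Enhanced fine: $325,020 + $130,008 = $455,028
Cap at $1,022,050: $455,028 is within the cap, no reduction.
Minimum $529,600: $455,028 is below the minimum → $529,600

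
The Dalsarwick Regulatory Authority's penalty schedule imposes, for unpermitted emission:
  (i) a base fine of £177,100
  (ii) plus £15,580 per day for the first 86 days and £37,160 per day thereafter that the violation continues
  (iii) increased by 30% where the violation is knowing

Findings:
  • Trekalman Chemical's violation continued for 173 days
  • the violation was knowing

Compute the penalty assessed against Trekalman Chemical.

£6,174,870

First 86 days: 86 × £15,580 = £1,339,880
Remaining days: (173 − 86) × £37,160 = £3,232,920
Per-day component: £1,339,880 + £3,232,920 = £4,572,800
Base plus per-day: £177,100 + £4,572,800 = £4,749,900
Enhancement: 30% of £4,749,900 = £1,424,970
Enhanced fine: £4,749,900 + £1,424,970 = £6,174,870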